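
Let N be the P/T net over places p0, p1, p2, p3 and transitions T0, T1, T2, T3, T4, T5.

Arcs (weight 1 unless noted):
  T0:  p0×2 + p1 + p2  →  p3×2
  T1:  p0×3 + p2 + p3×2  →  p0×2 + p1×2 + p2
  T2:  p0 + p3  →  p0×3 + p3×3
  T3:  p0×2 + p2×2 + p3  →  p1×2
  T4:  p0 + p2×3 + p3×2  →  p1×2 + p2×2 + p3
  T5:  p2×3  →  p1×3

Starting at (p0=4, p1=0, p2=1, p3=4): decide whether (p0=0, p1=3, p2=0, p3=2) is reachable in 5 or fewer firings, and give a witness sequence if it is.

step 1: fire T1:  (p0=4, p1=0, p2=1, p3=4) → (p0=3, p1=2, p2=1, p3=2)
step 2: fire T1:  (p0=3, p1=2, p2=1, p3=2) → (p0=2, p1=4, p2=1, p3=0)
step 3: fire T0:  (p0=2, p1=4, p2=1, p3=0) → (p0=0, p1=3, p2=0, p3=2)

YES — reachable via ⟨T1, T1, T0⟩ (3 firings)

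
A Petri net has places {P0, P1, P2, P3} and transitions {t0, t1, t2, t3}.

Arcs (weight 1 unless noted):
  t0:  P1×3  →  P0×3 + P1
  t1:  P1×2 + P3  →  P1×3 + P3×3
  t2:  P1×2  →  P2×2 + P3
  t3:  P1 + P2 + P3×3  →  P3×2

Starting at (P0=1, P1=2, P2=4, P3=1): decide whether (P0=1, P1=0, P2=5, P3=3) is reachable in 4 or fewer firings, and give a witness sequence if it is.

step 1: fire t1:  (P0=1, P1=2, P2=4, P3=1) → (P0=1, P1=3, P2=4, P3=3)
step 2: fire t2:  (P0=1, P1=3, P2=4, P3=3) → (P0=1, P1=1, P2=6, P3=4)
step 3: fire t3:  (P0=1, P1=1, P2=6, P3=4) → (P0=1, P1=0, P2=5, P3=3)

YES — reachable via ⟨t1, t2, t3⟩ (3 firings)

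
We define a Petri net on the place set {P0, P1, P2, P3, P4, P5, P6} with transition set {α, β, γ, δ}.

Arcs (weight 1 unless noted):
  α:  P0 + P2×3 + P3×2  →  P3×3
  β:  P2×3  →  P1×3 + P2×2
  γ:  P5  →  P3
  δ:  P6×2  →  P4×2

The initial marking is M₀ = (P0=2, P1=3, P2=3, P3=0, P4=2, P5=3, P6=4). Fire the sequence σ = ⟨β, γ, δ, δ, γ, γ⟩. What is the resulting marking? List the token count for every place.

(P0=2, P1=6, P2=2, P3=3, P4=6, P5=0, P6=0)

step 1: fire β:  (P0=2, P1=3, P2=3, P3=0, P4=2, P5=3, P6=4) → (P0=2, P1=6, P2=2, P3=0, P4=2, P5=3, P6=4)
step 2: fire γ:  (P0=2, P1=6, P2=2, P3=0, P4=2, P5=3, P6=4) → (P0=2, P1=6, P2=2, P3=1, P4=2, P5=2, P6=4)
step 3: fire δ:  (P0=2, P1=6, P2=2, P3=1, P4=2, P5=2, P6=4) → (P0=2, P1=6, P2=2, P3=1, P4=4, P5=2, P6=2)
step 4: fire δ:  (P0=2, P1=6, P2=2, P3=1, P4=4, P5=2, P6=2) → (P0=2, P1=6, P2=2, P3=1, P4=6, P5=2, P6=0)
step 5: fire γ:  (P0=2, P1=6, P2=2, P3=1, P4=6, P5=2, P6=0) → (P0=2, P1=6, P2=2, P3=2, P4=6, P5=1, P6=0)
step 6: fire γ:  (P0=2, P1=6, P2=2, P3=2, P4=6, P5=1, P6=0) → (P0=2, P1=6, P2=2, P3=3, P4=6, P5=0, P6=0)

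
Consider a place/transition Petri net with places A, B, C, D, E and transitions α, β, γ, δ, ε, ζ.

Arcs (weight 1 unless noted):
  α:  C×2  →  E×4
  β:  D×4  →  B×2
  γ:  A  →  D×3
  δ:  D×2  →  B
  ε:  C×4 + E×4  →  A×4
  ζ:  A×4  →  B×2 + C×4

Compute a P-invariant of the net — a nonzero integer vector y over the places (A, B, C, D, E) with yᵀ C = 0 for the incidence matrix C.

y = (A:3, B:2, C:2, D:1, E:1)

Incidence matrix C (rows=places, cols=transitions):
        α    β    γ    δ    ε    ζ
    A   0    0   -1    0    4   -4
    B   0    2    0    1    0    2
    C  -2    0    0    0   -4    4
    D   0   -4    3   -2    0    0
    E   4    0    0    0   -4    0

Candidate y = [3, 2, 2, 1, 1]; check y·C column-wise:
  col α: 3·0 + 2·0 + 2·-2 + 1·0 + 1·4 = 0
  col β: 3·0 + 2·2 + 2·0 + 1·-4 + 1·0 = 0
  col γ: 3·-1 + 2·0 + 2·0 + 1·3 + 1·0 = 0
  col δ: 3·0 + 2·1 + 2·0 + 1·-2 + 1·0 = 0
  col ε: 3·4 + 2·0 + 2·-4 + 1·0 + 1·-4 = 0
  col ζ: 3·-4 + 2·2 + 2·4 + 1·0 + 1·0 = 0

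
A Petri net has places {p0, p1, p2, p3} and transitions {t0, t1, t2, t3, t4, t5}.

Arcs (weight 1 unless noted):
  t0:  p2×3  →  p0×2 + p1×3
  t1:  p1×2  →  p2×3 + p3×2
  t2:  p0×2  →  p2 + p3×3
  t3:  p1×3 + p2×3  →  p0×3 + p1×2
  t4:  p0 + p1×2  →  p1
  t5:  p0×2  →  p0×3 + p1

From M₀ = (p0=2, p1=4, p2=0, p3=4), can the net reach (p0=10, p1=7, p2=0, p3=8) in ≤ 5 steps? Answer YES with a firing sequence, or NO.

depth 0: 1 marking
depth 1: 5 markings reached so far
depth 2: 13 markings reached so far
depth 3: 25 markings reached so far
depth 4: 47 markings reached so far
depth 5: 83 markings reached so far
target is not among the 83 markings reachable within 5 steps

NO — not reachable within 5 firings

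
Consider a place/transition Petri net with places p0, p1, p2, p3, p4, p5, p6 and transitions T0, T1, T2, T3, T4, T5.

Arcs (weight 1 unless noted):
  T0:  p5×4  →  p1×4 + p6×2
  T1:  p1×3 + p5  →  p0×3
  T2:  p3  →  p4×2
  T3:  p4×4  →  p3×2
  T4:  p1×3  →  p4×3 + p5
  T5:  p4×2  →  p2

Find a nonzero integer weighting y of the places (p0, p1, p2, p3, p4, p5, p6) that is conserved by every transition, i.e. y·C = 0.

Incidence matrix C (rows=places, cols=transitions):
       T0   T1   T2   T3   T4   T5
   p0   0    3    0    0    0    0
   p1   4   -3    0    0   -3    0
   p2   0    0    0    0    0    1
   p3   0    0   -1    2    0    0
   p4   0    0    2   -4    3   -2
   p5  -4   -1    0    0    1    0
   p6   2    0    0    0    0    0

Candidate y = [4, 3, 4, 4, 2, 3, 0]; check y·C column-wise:
  col T0: 4·0 + 3·4 + 4·0 + 4·0 + 2·0 + 3·-4 + 0·2 = 0
  col T1: 4·3 + 3·-3 + 4·0 + 4·0 + 2·0 + 3·-1 = 0
  col T2: 4·0 + 3·0 + 4·0 + 4·-1 + 2·2 + 3·0 = 0
  col T3: 4·0 + 3·0 + 4·0 + 4·2 + 2·-4 + 3·0 = 0
  col T4: 4·0 + 3·-3 + 4·0 + 4·0 + 2·3 + 3·1 = 0
  col T5: 4·0 + 3·0 + 4·1 + 4·0 + 2·-2 + 3·0 = 0

y = (p0:4, p1:3, p2:4, p3:4, p4:2, p5:3, p6:0)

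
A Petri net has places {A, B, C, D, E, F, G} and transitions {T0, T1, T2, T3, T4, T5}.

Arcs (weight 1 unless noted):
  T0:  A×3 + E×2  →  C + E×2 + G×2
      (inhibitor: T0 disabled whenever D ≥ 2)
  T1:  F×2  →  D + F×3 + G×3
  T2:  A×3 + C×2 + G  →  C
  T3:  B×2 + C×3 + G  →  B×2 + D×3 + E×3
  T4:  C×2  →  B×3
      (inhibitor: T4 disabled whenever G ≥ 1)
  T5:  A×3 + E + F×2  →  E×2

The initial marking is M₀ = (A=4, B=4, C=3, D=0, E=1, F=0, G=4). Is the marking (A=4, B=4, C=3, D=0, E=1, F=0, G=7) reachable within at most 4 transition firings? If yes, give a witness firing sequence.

NO — not reachable within 4 firings

depth 0: 1 marking
depth 1: 3 markings reached so far
depth 2: 3 markings reached so far
(frontier empty at depth 2; search complete)
target is not among the 3 markings reachable within 4 steps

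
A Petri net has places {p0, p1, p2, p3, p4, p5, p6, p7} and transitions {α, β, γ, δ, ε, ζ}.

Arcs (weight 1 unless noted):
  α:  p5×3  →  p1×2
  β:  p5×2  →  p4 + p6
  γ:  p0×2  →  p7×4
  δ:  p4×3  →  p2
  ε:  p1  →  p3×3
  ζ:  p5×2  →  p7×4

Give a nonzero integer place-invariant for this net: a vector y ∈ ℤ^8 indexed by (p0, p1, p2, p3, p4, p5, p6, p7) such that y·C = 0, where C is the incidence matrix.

Incidence matrix C (rows=places, cols=transitions):
        α    β    γ    δ    ε    ζ
   p0   0    0   -2    0    0    0
   p1   2    0    0    0   -1    0
   p2   0    0    0    1    0    0
   p3   0    0    0    0    3    0
   p4   0    1    0   -3    0    0
   p5  -3   -2    0    0    0   -2
   p6   0    1    0    0    0    0
   p7   0    0    4    0    0    4

Candidate y = [0, 0, 3, 0, 1, 0, -1, 0]; check y·C column-wise:
  col α: 0·2 + 3·0 + 1·0 + 0·-3 + -1·0 = 0
  col β: 3·0 + 1·1 + 0·-2 + -1·1 = 0
  col γ: 0·-2 + 3·0 + 1·0 + -1·0 + 0·4 = 0
  col δ: 3·1 + 1·-3 + -1·0 = 0
  col ε: 0·-1 + 3·0 + 0·3 + 1·0 + -1·0 = 0
  col ζ: 3·0 + 1·0 + 0·-2 + -1·0 + 0·4 = 0

y = (p0:0, p1:0, p2:3, p3:0, p4:1, p5:0, p6:-1, p7:0)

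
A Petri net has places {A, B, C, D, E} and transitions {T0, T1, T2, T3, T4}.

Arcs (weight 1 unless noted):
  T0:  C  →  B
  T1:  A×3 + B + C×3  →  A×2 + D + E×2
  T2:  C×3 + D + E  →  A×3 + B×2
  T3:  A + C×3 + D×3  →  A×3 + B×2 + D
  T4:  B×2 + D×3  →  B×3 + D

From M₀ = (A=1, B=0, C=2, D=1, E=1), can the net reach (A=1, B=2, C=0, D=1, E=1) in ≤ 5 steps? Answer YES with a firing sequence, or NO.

step 1: fire T0:  (A=1, B=0, C=2, D=1, E=1) → (A=1, B=1, C=1, D=1, E=1)
step 2: fire T0:  (A=1, B=1, C=1, D=1, E=1) → (A=1, B=2, C=0, D=1, E=1)

YES — reachable via ⟨T0, T0⟩ (2 firings)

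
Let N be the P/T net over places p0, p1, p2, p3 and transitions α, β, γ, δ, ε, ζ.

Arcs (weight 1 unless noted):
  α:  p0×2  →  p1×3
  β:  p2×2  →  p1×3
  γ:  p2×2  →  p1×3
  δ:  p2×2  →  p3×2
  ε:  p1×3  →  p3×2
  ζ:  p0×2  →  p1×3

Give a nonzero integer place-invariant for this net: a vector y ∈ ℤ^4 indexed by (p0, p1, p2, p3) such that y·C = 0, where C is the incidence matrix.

y = (p0:3, p1:2, p2:3, p3:3)

Incidence matrix C (rows=places, cols=transitions):
        α    β    γ    δ    ε    ζ
   p0  -2    0    0    0    0   -2
   p1   3    3    3    0   -3    3
   p2   0   -2   -2   -2    0    0
   p3   0    0    0    2    2    0

Candidate y = [3, 2, 3, 3]; check y·C column-wise:
  col α: 3·-2 + 2·3 + 3·0 + 3·0 = 0
  col β: 3·0 + 2·3 + 3·-2 + 3·0 = 0
  col γ: 3·0 + 2·3 + 3·-2 + 3·0 = 0
  col δ: 3·0 + 2·0 + 3·-2 + 3·2 = 0
  col ε: 3·0 + 2·-3 + 3·0 + 3·2 = 0
  col ζ: 3·-2 + 2·3 + 3·0 + 3·0 = 0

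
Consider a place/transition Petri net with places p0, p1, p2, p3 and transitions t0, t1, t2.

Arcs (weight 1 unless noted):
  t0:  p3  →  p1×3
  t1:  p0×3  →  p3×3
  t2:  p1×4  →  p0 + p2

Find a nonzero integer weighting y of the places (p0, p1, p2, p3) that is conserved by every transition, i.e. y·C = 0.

y = (p0:3, p1:1, p2:1, p3:3)

Incidence matrix C (rows=places, cols=transitions):
       t0   t1   t2
   p0   0   -3    1
   p1   3    0   -4
   p2   0    0    1
   p3  -1    3    0

Candidate y = [3, 1, 1, 3]; check y·C column-wise:
  col t0: 3·0 + 1·3 + 1·0 + 3·-1 = 0
  col t1: 3·-3 + 1·0 + 1·0 + 3·3 = 0
  col t2: 3·1 + 1·-4 + 1·1 + 3·0 = 0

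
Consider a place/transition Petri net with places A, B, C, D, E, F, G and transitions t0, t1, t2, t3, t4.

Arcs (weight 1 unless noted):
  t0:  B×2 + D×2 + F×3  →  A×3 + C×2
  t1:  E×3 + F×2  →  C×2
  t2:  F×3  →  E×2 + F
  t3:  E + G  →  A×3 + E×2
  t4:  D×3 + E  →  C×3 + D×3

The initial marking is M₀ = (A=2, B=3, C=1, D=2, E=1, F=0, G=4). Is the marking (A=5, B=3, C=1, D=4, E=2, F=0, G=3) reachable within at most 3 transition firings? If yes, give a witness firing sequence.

NO — not reachable within 3 firings

depth 0: 1 marking
depth 1: 2 markings reached so far
depth 2: 3 markings reached so far
depth 3: 4 markings reached so far
target is not among the 4 markings reachable within 3 steps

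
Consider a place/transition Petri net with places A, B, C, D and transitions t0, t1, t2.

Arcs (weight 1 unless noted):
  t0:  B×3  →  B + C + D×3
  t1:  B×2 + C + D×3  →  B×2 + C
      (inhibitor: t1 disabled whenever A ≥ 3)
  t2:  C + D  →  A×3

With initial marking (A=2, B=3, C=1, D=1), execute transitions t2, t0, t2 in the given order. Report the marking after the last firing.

(A=8, B=1, C=0, D=2)

step 1: fire t2:  (A=2, B=3, C=1, D=1) → (A=5, B=3, C=0, D=0)
step 2: fire t0:  (A=5, B=3, C=0, D=0) → (A=5, B=1, C=1, D=3)
step 3: fire t2:  (A=5, B=1, C=1, D=3) → (A=8, B=1, C=0, D=2)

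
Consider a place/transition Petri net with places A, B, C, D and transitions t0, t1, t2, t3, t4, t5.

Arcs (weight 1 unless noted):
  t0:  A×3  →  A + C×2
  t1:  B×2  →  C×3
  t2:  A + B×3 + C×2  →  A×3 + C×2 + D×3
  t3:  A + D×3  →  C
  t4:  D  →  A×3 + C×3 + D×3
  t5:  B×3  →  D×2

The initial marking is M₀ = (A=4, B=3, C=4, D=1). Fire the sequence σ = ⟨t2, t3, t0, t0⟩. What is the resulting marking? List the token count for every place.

(A=1, B=0, C=9, D=1)

step 1: fire t2:  (A=4, B=3, C=4, D=1) → (A=6, B=0, C=4, D=4)
step 2: fire t3:  (A=6, B=0, C=4, D=4) → (A=5, B=0, C=5, D=1)
step 3: fire t0:  (A=5, B=0, C=5, D=1) → (A=3, B=0, C=7, D=1)
step 4: fire t0:  (A=3, B=0, C=7, D=1) → (A=1, B=0, C=9, D=1)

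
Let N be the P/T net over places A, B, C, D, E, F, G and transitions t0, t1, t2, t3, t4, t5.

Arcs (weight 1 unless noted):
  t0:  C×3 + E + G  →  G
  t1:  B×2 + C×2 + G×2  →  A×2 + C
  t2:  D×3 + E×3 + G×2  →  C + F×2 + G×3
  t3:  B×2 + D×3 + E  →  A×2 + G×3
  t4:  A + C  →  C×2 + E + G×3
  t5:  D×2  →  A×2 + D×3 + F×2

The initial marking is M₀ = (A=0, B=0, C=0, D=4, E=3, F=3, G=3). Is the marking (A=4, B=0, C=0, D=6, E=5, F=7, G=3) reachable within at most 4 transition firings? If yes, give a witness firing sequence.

depth 0: 1 marking
depth 1: 3 markings reached so far
depth 2: 5 markings reached so far
depth 3: 8 markings reached so far
depth 4: 12 markings reached so far
target is not among the 12 markings reachable within 4 steps

NO — not reachable within 4 firings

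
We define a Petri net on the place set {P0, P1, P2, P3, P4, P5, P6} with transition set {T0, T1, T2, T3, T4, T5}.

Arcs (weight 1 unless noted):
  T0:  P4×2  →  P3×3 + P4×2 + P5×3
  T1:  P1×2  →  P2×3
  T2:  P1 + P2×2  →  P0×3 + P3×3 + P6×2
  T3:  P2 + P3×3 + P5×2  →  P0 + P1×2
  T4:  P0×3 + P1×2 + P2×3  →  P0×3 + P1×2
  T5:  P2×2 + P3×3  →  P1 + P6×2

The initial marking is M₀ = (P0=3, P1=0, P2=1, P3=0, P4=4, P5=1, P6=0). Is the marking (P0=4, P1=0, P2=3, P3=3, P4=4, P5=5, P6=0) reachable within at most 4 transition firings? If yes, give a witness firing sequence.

step 1: fire T0:  (P0=3, P1=0, P2=1, P3=0, P4=4, P5=1, P6=0) → (P0=3, P1=0, P2=1, P3=3, P4=4, P5=4, P6=0)
step 2: fire T0:  (P0=3, P1=0, P2=1, P3=3, P4=4, P5=4, P6=0) → (P0=3, P1=0, P2=1, P3=6, P4=4, P5=7, P6=0)
step 3: fire T3:  (P0=3, P1=0, P2=1, P3=6, P4=4, P5=7, P6=0) → (P0=4, P1=2, P2=0, P3=3, P4=4, P5=5, P6=0)
step 4: fire T1:  (P0=4, P1=2, P2=0, P3=3, P4=4, P5=5, P6=0) → (P0=4, P1=0, P2=3, P3=3, P4=4, P5=5, P6=0)

YES — reachable via ⟨T0, T0, T3, T1⟩ (4 firings)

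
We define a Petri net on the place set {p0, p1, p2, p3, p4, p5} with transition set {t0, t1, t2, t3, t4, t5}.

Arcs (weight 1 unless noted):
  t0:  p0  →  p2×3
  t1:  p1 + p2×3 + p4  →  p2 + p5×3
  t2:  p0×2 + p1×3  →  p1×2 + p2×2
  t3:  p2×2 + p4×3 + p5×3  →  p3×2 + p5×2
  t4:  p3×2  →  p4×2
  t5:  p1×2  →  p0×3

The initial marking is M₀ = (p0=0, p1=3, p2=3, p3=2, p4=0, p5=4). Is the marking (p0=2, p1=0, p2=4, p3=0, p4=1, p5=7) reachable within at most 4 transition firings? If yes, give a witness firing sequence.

step 1: fire t4:  (p0=0, p1=3, p2=3, p3=2, p4=0, p5=4) → (p0=0, p1=3, p2=3, p3=0, p4=2, p5=4)
step 2: fire t1:  (p0=0, p1=3, p2=3, p3=0, p4=2, p5=4) → (p0=0, p1=2, p2=1, p3=0, p4=1, p5=7)
step 3: fire t5:  (p0=0, p1=2, p2=1, p3=0, p4=1, p5=7) → (p0=3, p1=0, p2=1, p3=0, p4=1, p5=7)
step 4: fire t0:  (p0=3, p1=0, p2=1, p3=0, p4=1, p5=7) → (p0=2, p1=0, p2=4, p3=0, p4=1, p5=7)

YES — reachable via ⟨t4, t1, t5, t0⟩ (4 firings)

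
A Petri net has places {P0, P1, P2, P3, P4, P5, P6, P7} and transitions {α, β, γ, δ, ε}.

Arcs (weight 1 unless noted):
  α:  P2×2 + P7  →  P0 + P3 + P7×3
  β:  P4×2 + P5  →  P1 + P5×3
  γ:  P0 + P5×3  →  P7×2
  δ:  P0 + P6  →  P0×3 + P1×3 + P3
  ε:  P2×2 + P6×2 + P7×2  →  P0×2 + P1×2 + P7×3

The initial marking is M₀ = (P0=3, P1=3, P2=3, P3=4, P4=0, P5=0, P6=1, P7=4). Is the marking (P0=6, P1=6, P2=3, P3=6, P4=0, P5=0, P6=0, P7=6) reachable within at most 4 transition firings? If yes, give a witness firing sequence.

NO — not reachable within 4 firings

depth 0: 1 marking
depth 1: 3 markings reached so far
depth 2: 4 markings reached so far
depth 3: 4 markings reached so far
(frontier empty at depth 3; search complete)
target is not among the 4 markings reachable within 4 steps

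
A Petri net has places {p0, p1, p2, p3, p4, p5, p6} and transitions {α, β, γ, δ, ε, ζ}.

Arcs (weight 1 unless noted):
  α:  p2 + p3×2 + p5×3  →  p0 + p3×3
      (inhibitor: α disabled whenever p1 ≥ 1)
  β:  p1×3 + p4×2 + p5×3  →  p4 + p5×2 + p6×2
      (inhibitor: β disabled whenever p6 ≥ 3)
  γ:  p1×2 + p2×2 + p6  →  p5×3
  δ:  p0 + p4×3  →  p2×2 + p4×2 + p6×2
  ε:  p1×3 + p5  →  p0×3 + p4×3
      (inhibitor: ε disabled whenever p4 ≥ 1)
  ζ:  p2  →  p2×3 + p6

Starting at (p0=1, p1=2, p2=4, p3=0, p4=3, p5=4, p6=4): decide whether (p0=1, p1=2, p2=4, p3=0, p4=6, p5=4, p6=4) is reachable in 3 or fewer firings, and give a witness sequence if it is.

depth 0: 1 marking
depth 1: 4 markings reached so far
depth 2: 8 markings reached so far
depth 3: 12 markings reached so far
target is not among the 12 markings reachable within 3 steps

NO — not reachable within 3 firings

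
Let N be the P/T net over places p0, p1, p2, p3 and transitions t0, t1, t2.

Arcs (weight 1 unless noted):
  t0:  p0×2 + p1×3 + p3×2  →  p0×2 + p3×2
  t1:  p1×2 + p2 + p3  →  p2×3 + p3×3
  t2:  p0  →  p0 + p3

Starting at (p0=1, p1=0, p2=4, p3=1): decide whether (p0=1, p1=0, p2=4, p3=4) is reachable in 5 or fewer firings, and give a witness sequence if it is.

step 1: fire t2:  (p0=1, p1=0, p2=4, p3=1) → (p0=1, p1=0, p2=4, p3=2)
step 2: fire t2:  (p0=1, p1=0, p2=4, p3=2) → (p0=1, p1=0, p2=4, p3=3)
step 3: fire t2:  (p0=1, p1=0, p2=4, p3=3) → (p0=1, p1=0, p2=4, p3=4)

YES — reachable via ⟨t2, t2, t2⟩ (3 firings)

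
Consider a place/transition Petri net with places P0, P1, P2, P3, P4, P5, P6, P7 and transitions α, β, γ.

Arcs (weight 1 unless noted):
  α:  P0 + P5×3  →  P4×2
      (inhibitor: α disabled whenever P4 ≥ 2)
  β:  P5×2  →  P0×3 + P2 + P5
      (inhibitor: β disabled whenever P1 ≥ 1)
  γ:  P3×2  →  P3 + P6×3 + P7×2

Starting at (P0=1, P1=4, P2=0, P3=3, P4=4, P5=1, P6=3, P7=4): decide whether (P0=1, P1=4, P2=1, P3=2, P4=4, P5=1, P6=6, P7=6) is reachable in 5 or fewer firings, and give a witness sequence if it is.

depth 0: 1 marking
depth 1: 2 markings reached so far
depth 2: 3 markings reached so far
depth 3: 3 markings reached so far
(frontier empty at depth 3; search complete)
target is not among the 3 markings reachable within 5 steps

NO — not reachable within 5 firings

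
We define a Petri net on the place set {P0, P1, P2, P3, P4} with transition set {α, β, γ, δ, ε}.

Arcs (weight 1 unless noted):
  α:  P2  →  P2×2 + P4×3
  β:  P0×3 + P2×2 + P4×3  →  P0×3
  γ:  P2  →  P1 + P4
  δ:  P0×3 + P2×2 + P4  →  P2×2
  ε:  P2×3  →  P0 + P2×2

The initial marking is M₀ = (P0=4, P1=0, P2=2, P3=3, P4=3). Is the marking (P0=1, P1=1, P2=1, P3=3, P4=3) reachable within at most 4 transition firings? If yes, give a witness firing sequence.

YES — reachable via ⟨δ, γ⟩ (2 firings)

step 1: fire δ:  (P0=4, P1=0, P2=2, P3=3, P4=3) → (P0=1, P1=0, P2=2, P3=3, P4=2)
step 2: fire γ:  (P0=1, P1=0, P2=2, P3=3, P4=2) → (P0=1, P1=1, P2=1, P3=3, P4=3)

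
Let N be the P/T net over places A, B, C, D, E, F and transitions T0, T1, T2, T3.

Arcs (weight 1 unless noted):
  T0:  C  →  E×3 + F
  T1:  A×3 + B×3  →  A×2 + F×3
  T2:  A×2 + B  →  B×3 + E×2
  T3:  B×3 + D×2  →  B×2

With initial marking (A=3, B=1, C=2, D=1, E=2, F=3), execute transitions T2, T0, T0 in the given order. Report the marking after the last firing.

step 1: fire T2:  (A=3, B=1, C=2, D=1, E=2, F=3) → (A=1, B=3, C=2, D=1, E=4, F=3)
step 2: fire T0:  (A=1, B=3, C=2, D=1, E=4, F=3) → (A=1, B=3, C=1, D=1, E=7, F=4)
step 3: fire T0:  (A=1, B=3, C=1, D=1, E=7, F=4) → (A=1, B=3, C=0, D=1, E=10, F=5)

(A=1, B=3, C=0, D=1, E=10, F=5)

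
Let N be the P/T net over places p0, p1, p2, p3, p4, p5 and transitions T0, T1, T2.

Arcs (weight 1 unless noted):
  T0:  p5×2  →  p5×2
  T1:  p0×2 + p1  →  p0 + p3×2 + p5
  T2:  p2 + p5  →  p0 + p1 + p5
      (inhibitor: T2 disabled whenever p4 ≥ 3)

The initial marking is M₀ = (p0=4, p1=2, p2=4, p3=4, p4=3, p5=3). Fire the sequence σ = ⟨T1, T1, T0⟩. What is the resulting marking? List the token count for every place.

step 1: fire T1:  (p0=4, p1=2, p2=4, p3=4, p4=3, p5=3) → (p0=3, p1=1, p2=4, p3=6, p4=3, p5=4)
step 2: fire T1:  (p0=3, p1=1, p2=4, p3=6, p4=3, p5=4) → (p0=2, p1=0, p2=4, p3=8, p4=3, p5=5)
step 3: fire T0:  (p0=2, p1=0, p2=4, p3=8, p4=3, p5=5) → (p0=2, p1=0, p2=4, p3=8, p4=3, p5=5)

(p0=2, p1=0, p2=4, p3=8, p4=3, p5=5)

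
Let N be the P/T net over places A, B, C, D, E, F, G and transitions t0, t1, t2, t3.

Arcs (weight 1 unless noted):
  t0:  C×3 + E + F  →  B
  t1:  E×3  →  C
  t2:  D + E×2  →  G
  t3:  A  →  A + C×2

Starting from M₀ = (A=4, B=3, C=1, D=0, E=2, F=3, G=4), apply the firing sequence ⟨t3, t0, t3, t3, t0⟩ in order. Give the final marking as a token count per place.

step 1: fire t3:  (A=4, B=3, C=1, D=0, E=2, F=3, G=4) → (A=4, B=3, C=3, D=0, E=2, F=3, G=4)
step 2: fire t0:  (A=4, B=3, C=3, D=0, E=2, F=3, G=4) → (A=4, B=4, C=0, D=0, E=1, F=2, G=4)
step 3: fire t3:  (A=4, B=4, C=0, D=0, E=1, F=2, G=4) → (A=4, B=4, C=2, D=0, E=1, F=2, G=4)
step 4: fire t3:  (A=4, B=4, C=2, D=0, E=1, F=2, G=4) → (A=4, B=4, C=4, D=0, E=1, F=2, G=4)
step 5: fire t0:  (A=4, B=4, C=4, D=0, E=1, F=2, G=4) → (A=4, B=5, C=1, D=0, E=0, F=1, G=4)

(A=4, B=5, C=1, D=0, E=0, F=1, G=4)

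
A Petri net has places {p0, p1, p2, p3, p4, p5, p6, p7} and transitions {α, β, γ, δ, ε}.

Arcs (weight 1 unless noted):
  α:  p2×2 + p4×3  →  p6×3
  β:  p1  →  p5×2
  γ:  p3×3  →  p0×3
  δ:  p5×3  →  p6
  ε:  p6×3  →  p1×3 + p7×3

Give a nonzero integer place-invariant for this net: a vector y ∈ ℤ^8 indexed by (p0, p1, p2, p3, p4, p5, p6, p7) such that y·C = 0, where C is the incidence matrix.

Incidence matrix C (rows=places, cols=transitions):
        α    β    γ    δ    ε
   p0   0    0    3    0    0
   p1   0   -1    0    0    3
   p2  -2    0    0    0    0
   p3   0    0   -3    0    0
   p4  -3    0    0    0    0
   p5   0    2    0   -3    0
   p6   3    0    0    1   -3
   p7   0    0    0    0    3

Candidate y = [1, 0, 0, 1, 0, 0, 0, 0]; check y·C column-wise:
  col α: 1·0 + 0·-2 + 1·0 + 0·-3 + 0·3 = 0
  col β: 1·0 + 0·-1 + 1·0 + 0·2 = 0
  col γ: 1·3 + 1·-3 = 0
  col δ: 1·0 + 1·0 + 0·-3 + 0·1 = 0
  col ε: 1·0 + 0·3 + 1·0 + 0·-3 + 0·3 = 0

y = (p0:1, p1:0, p2:0, p3:1, p4:0, p5:0, p6:0, p7:0)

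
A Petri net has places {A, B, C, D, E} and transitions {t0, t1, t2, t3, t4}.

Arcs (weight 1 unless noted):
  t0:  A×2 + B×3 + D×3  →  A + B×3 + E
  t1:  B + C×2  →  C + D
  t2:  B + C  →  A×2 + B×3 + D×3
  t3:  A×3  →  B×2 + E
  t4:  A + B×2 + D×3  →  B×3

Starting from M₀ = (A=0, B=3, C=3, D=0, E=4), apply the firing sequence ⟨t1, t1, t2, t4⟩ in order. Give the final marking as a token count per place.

(A=1, B=4, C=0, D=2, E=4)

step 1: fire t1:  (A=0, B=3, C=3, D=0, E=4) → (A=0, B=2, C=2, D=1, E=4)
step 2: fire t1:  (A=0, B=2, C=2, D=1, E=4) → (A=0, B=1, C=1, D=2, E=4)
step 3: fire t2:  (A=0, B=1, C=1, D=2, E=4) → (A=2, B=3, C=0, D=5, E=4)
step 4: fire t4:  (A=2, B=3, C=0, D=5, E=4) → (A=1, B=4, C=0, D=2, E=4)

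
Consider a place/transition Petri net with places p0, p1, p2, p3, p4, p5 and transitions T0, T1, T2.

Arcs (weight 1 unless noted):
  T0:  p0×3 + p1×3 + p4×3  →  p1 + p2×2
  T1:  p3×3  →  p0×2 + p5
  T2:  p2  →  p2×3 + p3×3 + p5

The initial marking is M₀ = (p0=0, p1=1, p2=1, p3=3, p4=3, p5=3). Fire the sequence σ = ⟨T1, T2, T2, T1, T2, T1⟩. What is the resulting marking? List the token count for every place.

step 1: fire T1:  (p0=0, p1=1, p2=1, p3=3, p4=3, p5=3) → (p0=2, p1=1, p2=1, p3=0, p4=3, p5=4)
step 2: fire T2:  (p0=2, p1=1, p2=1, p3=0, p4=3, p5=4) → (p0=2, p1=1, p2=3, p3=3, p4=3, p5=5)
step 3: fire T2:  (p0=2, p1=1, p2=3, p3=3, p4=3, p5=5) → (p0=2, p1=1, p2=5, p3=6, p4=3, p5=6)
step 4: fire T1:  (p0=2, p1=1, p2=5, p3=6, p4=3, p5=6) → (p0=4, p1=1, p2=5, p3=3, p4=3, p5=7)
step 5: fire T2:  (p0=4, p1=1, p2=5, p3=3, p4=3, p5=7) → (p0=4, p1=1, p2=7, p3=6, p4=3, p5=8)
step 6: fire T1:  (p0=4, p1=1, p2=7, p3=6, p4=3, p5=8) → (p0=6, p1=1, p2=7, p3=3, p4=3, p5=9)

(p0=6, p1=1, p2=7, p3=3, p4=3, p5=9)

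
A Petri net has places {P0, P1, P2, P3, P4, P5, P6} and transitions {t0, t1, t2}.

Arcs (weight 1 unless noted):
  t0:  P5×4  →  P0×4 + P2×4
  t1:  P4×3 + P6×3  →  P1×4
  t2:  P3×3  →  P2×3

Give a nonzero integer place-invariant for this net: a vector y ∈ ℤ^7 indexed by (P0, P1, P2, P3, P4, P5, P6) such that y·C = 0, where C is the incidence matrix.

Incidence matrix C (rows=places, cols=transitions):
       t0   t1   t2
   P0   4    0    0
   P1   0    4    0
   P2   4    0    3
   P3   0    0   -3
   P4   0   -3    0
   P5  -4    0    0
   P6   0   -3    0

Candidate y = [1, 0, -1, -1, 0, 0, 0]; check y·C column-wise:
  col t0: 1·4 + -1·4 + -1·0 + 0·-4 = 0
  col t1: 1·0 + 0·4 + -1·0 + -1·0 + 0·-3 + 0·-3 = 0
  col t2: 1·0 + -1·3 + -1·-3 = 0

y = (P0:1, P1:0, P2:-1, P3:-1, P4:0, P5:0, P6:0)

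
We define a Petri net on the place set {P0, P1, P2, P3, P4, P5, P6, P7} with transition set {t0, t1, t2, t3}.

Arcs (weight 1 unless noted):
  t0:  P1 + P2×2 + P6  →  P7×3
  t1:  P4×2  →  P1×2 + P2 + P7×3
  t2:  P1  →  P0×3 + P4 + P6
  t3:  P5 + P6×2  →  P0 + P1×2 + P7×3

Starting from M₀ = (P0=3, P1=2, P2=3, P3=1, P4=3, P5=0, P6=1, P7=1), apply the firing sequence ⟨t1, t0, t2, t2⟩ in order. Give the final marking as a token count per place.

(P0=9, P1=1, P2=2, P3=1, P4=3, P5=0, P6=2, P7=7)

step 1: fire t1:  (P0=3, P1=2, P2=3, P3=1, P4=3, P5=0, P6=1, P7=1) → (P0=3, P1=4, P2=4, P3=1, P4=1, P5=0, P6=1, P7=4)
step 2: fire t0:  (P0=3, P1=4, P2=4, P3=1, P4=1, P5=0, P6=1, P7=4) → (P0=3, P1=3, P2=2, P3=1, P4=1, P5=0, P6=0, P7=7)
step 3: fire t2:  (P0=3, P1=3, P2=2, P3=1, P4=1, P5=0, P6=0, P7=7) → (P0=6, P1=2, P2=2, P3=1, P4=2, P5=0, P6=1, P7=7)
step 4: fire t2:  (P0=6, P1=2, P2=2, P3=1, P4=2, P5=0, P6=1, P7=7) → (P0=9, P1=1, P2=2, P3=1, P4=3, P5=0, P6=2, P7=7)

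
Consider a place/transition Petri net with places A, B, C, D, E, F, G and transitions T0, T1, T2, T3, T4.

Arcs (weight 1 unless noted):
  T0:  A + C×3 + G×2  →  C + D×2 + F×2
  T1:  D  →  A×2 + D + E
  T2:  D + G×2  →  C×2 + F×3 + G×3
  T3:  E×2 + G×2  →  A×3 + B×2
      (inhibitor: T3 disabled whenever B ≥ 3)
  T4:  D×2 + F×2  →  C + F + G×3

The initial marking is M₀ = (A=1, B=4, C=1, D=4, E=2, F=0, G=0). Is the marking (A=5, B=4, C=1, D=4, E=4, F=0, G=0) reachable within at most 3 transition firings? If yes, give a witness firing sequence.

YES — reachable via ⟨T1, T1⟩ (2 firings)

step 1: fire T1:  (A=1, B=4, C=1, D=4, E=2, F=0, G=0) → (A=3, B=4, C=1, D=4, E=3, F=0, G=0)
step 2: fire T1:  (A=3, B=4, C=1, D=4, E=3, F=0, G=0) → (A=5, B=4, C=1, D=4, E=4, F=0, G=0)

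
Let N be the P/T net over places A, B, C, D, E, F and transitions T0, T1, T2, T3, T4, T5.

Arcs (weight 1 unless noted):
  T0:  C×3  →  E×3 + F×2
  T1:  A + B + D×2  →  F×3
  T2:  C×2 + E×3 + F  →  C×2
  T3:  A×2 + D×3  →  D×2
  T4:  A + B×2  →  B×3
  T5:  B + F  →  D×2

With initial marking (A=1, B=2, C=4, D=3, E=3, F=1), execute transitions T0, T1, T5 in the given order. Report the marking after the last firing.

(A=0, B=0, C=1, D=3, E=6, F=5)

step 1: fire T0:  (A=1, B=2, C=4, D=3, E=3, F=1) → (A=1, B=2, C=1, D=3, E=6, F=3)
step 2: fire T1:  (A=1, B=2, C=1, D=3, E=6, F=3) → (A=0, B=1, C=1, D=1, E=6, F=6)
step 3: fire T5:  (A=0, B=1, C=1, D=1, E=6, F=6) → (A=0, B=0, C=1, D=3, E=6, F=5)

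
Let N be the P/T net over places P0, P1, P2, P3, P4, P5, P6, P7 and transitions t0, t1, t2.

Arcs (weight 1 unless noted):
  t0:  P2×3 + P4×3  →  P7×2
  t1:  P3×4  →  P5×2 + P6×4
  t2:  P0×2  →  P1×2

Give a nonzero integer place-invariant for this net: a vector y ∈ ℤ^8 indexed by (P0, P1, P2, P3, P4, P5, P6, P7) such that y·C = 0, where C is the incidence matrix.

Incidence matrix C (rows=places, cols=transitions):
       t0   t1   t2
   P0   0    0   -2
   P1   0    0    2
   P2  -3    0    0
   P3   0   -4    0
   P4  -3    0    0
   P5   0    2    0
   P6   0    4    0
   P7   2    0    0

Candidate y = [1, 1, 0, 0, 0, 0, 0, 0]; check y·C column-wise:
  col t0: 1·0 + 1·0 + 0·-3 + 0·-3 + 0·2 = 0
  col t1: 1·0 + 1·0 + 0·-4 + 0·2 + 0·4 = 0
  col t2: 1·-2 + 1·2 = 0

y = (P0:1, P1:1, P2:0, P3:0, P4:0, P5:0, P6:0, P7:0)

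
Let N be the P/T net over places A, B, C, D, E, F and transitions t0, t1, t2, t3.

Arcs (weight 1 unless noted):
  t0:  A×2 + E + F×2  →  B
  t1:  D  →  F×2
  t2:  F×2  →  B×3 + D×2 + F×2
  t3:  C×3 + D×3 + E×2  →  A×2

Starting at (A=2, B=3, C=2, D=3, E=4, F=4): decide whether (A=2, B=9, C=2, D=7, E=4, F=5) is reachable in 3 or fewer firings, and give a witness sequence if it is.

depth 0: 1 marking
depth 1: 4 markings reached so far
depth 2: 9 markings reached so far
depth 3: 16 markings reached so far
target is not among the 16 markings reachable within 3 steps

NO — not reachable within 3 firings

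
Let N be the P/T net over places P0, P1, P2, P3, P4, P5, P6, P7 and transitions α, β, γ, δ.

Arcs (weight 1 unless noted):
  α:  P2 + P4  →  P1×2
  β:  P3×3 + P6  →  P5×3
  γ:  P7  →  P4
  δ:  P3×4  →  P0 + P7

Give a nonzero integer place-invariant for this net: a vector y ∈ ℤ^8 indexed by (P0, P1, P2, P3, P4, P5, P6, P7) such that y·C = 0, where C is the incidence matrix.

Incidence matrix C (rows=places, cols=transitions):
        α    β    γ    δ
   P0   0    0    0    1
   P1   2    0    0    0
   P2  -1    0    0    0
   P3   0   -3    0   -4
   P4  -1    0    1    0
   P5   0    3    0    0
   P6   0   -1    0    0
   P7   0    0   -1    1

Candidate y = [0, 1, 2, 0, 0, 0, 0, 0]; check y·C column-wise:
  col α: 1·2 + 2·-1 + 0·-1 = 0
  col β: 1·0 + 2·0 + 0·-3 + 0·3 + 0·-1 = 0
  col γ: 1·0 + 2·0 + 0·1 + 0·-1 = 0
  col δ: 0·1 + 1·0 + 2·0 + 0·-4 + 0·1 = 0

y = (P0:0, P1:1, P2:2, P3:0, P4:0, P5:0, P6:0, P7:0)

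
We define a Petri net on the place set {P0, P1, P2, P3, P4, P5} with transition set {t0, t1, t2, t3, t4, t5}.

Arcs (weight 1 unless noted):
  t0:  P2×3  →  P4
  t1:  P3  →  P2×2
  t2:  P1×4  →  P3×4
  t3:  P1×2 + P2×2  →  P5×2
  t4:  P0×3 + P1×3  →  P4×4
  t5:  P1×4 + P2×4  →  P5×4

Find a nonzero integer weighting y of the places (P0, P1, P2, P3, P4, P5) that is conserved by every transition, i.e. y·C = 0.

y = (P0:2, P1:2, P2:1, P3:2, P4:3, P5:3)

Incidence matrix C (rows=places, cols=transitions):
       t0   t1   t2   t3   t4   t5
   P0   0    0    0    0   -3    0
   P1   0    0   -4   -2   -3   -4
   P2  -3    2    0   -2    0   -4
   P3   0   -1    4    0    0    0
   P4   1    0    0    0    4    0
   P5   0    0    0    2    0    4

Candidate y = [2, 2, 1, 2, 3, 3]; check y·C column-wise:
  col t0: 2·0 + 2·0 + 1·-3 + 2·0 + 3·1 + 3·0 = 0
  col t1: 2·0 + 2·0 + 1·2 + 2·-1 + 3·0 + 3·0 = 0
  col t2: 2·0 + 2·-4 + 1·0 + 2·4 + 3·0 + 3·0 = 0
  col t3: 2·0 + 2·-2 + 1·-2 + 2·0 + 3·0 + 3·2 = 0
  col t4: 2·-3 + 2·-3 + 1·0 + 2·0 + 3·4 + 3·0 = 0
  col t5: 2·0 + 2·-4 + 1·-4 + 2·0 + 3·0 + 3·4 = 0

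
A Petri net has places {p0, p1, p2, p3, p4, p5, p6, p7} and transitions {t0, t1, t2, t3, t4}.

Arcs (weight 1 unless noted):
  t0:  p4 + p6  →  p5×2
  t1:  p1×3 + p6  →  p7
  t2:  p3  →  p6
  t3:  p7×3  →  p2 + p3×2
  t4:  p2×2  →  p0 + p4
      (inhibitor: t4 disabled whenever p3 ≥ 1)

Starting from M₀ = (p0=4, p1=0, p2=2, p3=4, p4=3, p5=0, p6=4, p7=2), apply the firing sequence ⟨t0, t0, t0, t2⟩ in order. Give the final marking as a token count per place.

(p0=4, p1=0, p2=2, p3=3, p4=0, p5=6, p6=2, p7=2)

step 1: fire t0:  (p0=4, p1=0, p2=2, p3=4, p4=3, p5=0, p6=4, p7=2) → (p0=4, p1=0, p2=2, p3=4, p4=2, p5=2, p6=3, p7=2)
step 2: fire t0:  (p0=4, p1=0, p2=2, p3=4, p4=2, p5=2, p6=3, p7=2) → (p0=4, p1=0, p2=2, p3=4, p4=1, p5=4, p6=2, p7=2)
step 3: fire t0:  (p0=4, p1=0, p2=2, p3=4, p4=1, p5=4, p6=2, p7=2) → (p0=4, p1=0, p2=2, p3=4, p4=0, p5=6, p6=1, p7=2)
step 4: fire t2:  (p0=4, p1=0, p2=2, p3=4, p4=0, p5=6, p6=1, p7=2) → (p0=4, p1=0, p2=2, p3=3, p4=0, p5=6, p6=2, p7=2)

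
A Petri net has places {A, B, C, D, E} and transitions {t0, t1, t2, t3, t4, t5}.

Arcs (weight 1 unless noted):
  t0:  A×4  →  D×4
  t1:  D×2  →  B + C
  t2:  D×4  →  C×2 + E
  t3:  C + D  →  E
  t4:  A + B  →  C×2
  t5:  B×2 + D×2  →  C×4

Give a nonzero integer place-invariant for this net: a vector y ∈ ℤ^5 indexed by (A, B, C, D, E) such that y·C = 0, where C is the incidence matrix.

Incidence matrix C (rows=places, cols=transitions):
       t0   t1   t2   t3   t4   t5
    A  -4    0    0    0   -1    0
    B   0    1    0    0   -1   -2
    C   0    1    2   -1    2    4
    D   4   -2   -4   -1    0   -2
    E   0    0    1    1    0    0

Candidate y = [1, 1, 1, 1, 2]; check y·C column-wise:
  col t0: 1·-4 + 1·0 + 1·0 + 1·4 + 2·0 = 0
  col t1: 1·0 + 1·1 + 1·1 + 1·-2 + 2·0 = 0
  col t2: 1·0 + 1·0 + 1·2 + 1·-4 + 2·1 = 0
  col t3: 1·0 + 1·0 + 1·-1 + 1·-1 + 2·1 = 0
  col t4: 1·-1 + 1·-1 + 1·2 + 1·0 + 2·0 = 0
  col t5: 1·0 + 1·-2 + 1·4 + 1·-2 + 2·0 = 0

y = (A:1, B:1, C:1, D:1, E:2)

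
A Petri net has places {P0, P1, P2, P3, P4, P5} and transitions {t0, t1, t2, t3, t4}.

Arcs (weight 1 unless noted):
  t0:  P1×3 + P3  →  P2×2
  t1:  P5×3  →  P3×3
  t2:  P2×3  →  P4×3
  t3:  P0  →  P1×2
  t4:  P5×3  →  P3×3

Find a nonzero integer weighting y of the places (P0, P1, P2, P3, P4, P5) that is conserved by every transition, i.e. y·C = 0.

Incidence matrix C (rows=places, cols=transitions):
       t0   t1   t2   t3   t4
   P0   0    0    0   -1    0
   P1  -3    0    0    2    0
   P2   2    0   -3    0    0
   P3  -1    3    0    0    3
   P4   0    0    3    0    0
   P5   0   -3    0    0   -3

Candidate y = [4, 2, 3, 0, 3, 0]; check y·C column-wise:
  col t0: 4·0 + 2·-3 + 3·2 + 0·-1 + 3·0 = 0
  col t1: 4·0 + 2·0 + 3·0 + 0·3 + 3·0 + 0·-3 = 0
  col t2: 4·0 + 2·0 + 3·-3 + 3·3 = 0
  col t3: 4·-1 + 2·2 + 3·0 + 3·0 = 0
  col t4: 4·0 + 2·0 + 3·0 + 0·3 + 3·0 + 0·-3 = 0

y = (P0:4, P1:2, P2:3, P3:0, P4:3, P5:0)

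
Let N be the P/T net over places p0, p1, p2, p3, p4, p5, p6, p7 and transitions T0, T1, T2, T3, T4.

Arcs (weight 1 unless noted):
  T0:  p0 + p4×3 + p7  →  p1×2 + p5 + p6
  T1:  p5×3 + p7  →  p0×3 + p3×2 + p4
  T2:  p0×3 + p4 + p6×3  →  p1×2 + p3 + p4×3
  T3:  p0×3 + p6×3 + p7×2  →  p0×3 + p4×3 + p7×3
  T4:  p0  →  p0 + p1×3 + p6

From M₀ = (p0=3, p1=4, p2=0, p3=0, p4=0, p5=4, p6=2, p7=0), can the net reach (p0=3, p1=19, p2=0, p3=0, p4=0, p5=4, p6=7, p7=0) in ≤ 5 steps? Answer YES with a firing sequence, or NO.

step 1: fire T4:  (p0=3, p1=4, p2=0, p3=0, p4=0, p5=4, p6=2, p7=0) → (p0=3, p1=7, p2=0, p3=0, p4=0, p5=4, p6=3, p7=0)
step 2: fire T4:  (p0=3, p1=7, p2=0, p3=0, p4=0, p5=4, p6=3, p7=0) → (p0=3, p1=10, p2=0, p3=0, p4=0, p5=4, p6=4, p7=0)
step 3: fire T4:  (p0=3, p1=10, p2=0, p3=0, p4=0, p5=4, p6=4, p7=0) → (p0=3, p1=13, p2=0, p3=0, p4=0, p5=4, p6=5, p7=0)
step 4: fire T4:  (p0=3, p1=13, p2=0, p3=0, p4=0, p5=4, p6=5, p7=0) → (p0=3, p1=16, p2=0, p3=0, p4=0, p5=4, p6=6, p7=0)
step 5: fire T4:  (p0=3, p1=16, p2=0, p3=0, p4=0, p5=4, p6=6, p7=0) → (p0=3, p1=19, p2=0, p3=0, p4=0, p5=4, p6=7, p7=0)

YES — reachable via ⟨T4, T4, T4, T4, T4⟩ (5 firings)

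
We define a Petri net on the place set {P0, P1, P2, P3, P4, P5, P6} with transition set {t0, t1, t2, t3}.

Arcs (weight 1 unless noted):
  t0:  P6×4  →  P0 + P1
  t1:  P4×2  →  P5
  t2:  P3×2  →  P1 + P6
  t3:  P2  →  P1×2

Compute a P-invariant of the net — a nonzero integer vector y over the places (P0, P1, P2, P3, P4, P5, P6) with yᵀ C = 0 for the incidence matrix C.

Incidence matrix C (rows=places, cols=transitions):
       t0   t1   t2   t3
   P0   1    0    0    0
   P1   1    0    1    2
   P2   0    0    0   -1
   P3   0    0   -2    0
   P4   0   -2    0    0
   P5   0    1    0    0
   P6  -4    0    1    0

Candidate y = [2, -2, -4, -1, 0, 0, 0]; check y·C column-wise:
  col t0: 2·1 + -2·1 + -4·0 + -1·0 + 0·-4 = 0
  col t1: 2·0 + -2·0 + -4·0 + -1·0 + 0·-2 + 0·1 = 0
  col t2: 2·0 + -2·1 + -4·0 + -1·-2 + 0·1 = 0
  col t3: 2·0 + -2·2 + -4·-1 + -1·0 = 0

y = (P0:2, P1:-2, P2:-4, P3:-1, P4:0, P5:0, P6:0)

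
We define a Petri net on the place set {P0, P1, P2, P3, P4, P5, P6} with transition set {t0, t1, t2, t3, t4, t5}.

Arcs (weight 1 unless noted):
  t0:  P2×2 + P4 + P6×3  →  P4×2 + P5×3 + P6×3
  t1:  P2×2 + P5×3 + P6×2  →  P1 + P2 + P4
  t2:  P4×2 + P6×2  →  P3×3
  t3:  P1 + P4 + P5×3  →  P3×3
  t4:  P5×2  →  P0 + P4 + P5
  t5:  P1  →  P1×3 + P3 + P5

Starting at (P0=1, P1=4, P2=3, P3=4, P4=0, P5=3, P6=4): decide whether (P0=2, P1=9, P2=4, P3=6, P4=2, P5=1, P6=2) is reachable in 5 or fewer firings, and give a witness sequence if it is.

depth 0: 1 marking
depth 1: 4 markings reached so far
depth 2: 9 markings reached so far
depth 3: 20 markings reached so far
depth 4: 36 markings reached so far
depth 5: 62 markings reached so far
target is not among the 62 markings reachable within 5 steps

NO — not reachable within 5 firings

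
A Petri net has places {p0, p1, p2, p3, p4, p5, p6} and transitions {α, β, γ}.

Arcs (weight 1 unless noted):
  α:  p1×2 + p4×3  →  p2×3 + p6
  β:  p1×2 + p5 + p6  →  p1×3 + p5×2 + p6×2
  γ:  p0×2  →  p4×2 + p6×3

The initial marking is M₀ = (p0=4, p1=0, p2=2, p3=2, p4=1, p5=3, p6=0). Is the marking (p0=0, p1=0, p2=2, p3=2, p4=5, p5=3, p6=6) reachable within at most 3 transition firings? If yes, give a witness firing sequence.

step 1: fire γ:  (p0=4, p1=0, p2=2, p3=2, p4=1, p5=3, p6=0) → (p0=2, p1=0, p2=2, p3=2, p4=3, p5=3, p6=3)
step 2: fire γ:  (p0=2, p1=0, p2=2, p3=2, p4=3, p5=3, p6=3) → (p0=0, p1=0, p2=2, p3=2, p4=5, p5=3, p6=6)

YES — reachable via ⟨γ, γ⟩ (2 firings)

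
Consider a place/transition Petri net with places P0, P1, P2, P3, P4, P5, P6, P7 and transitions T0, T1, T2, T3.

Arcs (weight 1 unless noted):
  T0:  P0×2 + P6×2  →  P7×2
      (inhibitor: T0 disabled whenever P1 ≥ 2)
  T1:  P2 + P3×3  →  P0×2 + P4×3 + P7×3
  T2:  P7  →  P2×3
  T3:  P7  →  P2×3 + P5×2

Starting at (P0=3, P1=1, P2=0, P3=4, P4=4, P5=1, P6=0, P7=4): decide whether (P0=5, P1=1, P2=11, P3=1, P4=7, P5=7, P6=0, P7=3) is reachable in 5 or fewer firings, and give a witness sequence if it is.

YES — reachable via ⟨T2, T1, T3, T3, T3⟩ (5 firings)

step 1: fire T2:  (P0=3, P1=1, P2=0, P3=4, P4=4, P5=1, P6=0, P7=4) → (P0=3, P1=1, P2=3, P3=4, P4=4, P5=1, P6=0, P7=3)
step 2: fire T1:  (P0=3, P1=1, P2=3, P3=4, P4=4, P5=1, P6=0, P7=3) → (P0=5, P1=1, P2=2, P3=1, P4=7, P5=1, P6=0, P7=6)
step 3: fire T3:  (P0=5, P1=1, P2=2, P3=1, P4=7, P5=1, P6=0, P7=6) → (P0=5, P1=1, P2=5, P3=1, P4=7, P5=3, P6=0, P7=5)
step 4: fire T3:  (P0=5, P1=1, P2=5, P3=1, P4=7, P5=3, P6=0, P7=5) → (P0=5, P1=1, P2=8, P3=1, P4=7, P5=5, P6=0, P7=4)
step 5: fire T3:  (P0=5, P1=1, P2=8, P3=1, P4=7, P5=5, P6=0, P7=4) → (P0=5, P1=1, P2=11, P3=1, P4=7, P5=7, P6=0, P7=3)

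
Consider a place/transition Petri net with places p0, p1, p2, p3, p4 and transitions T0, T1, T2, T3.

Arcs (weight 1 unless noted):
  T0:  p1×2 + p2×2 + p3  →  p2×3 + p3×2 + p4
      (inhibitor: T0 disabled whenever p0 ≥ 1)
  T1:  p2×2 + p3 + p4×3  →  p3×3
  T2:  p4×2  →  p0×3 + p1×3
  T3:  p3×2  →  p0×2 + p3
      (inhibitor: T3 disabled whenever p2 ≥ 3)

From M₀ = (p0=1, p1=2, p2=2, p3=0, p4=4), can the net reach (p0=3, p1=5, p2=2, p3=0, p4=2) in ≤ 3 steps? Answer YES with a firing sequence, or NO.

NO — not reachable within 3 firings

depth 0: 1 marking
depth 1: 2 markings reached so far
depth 2: 3 markings reached so far
depth 3: 3 markings reached so far
(frontier empty at depth 3; search complete)
target is not among the 3 markings reachable within 3 steps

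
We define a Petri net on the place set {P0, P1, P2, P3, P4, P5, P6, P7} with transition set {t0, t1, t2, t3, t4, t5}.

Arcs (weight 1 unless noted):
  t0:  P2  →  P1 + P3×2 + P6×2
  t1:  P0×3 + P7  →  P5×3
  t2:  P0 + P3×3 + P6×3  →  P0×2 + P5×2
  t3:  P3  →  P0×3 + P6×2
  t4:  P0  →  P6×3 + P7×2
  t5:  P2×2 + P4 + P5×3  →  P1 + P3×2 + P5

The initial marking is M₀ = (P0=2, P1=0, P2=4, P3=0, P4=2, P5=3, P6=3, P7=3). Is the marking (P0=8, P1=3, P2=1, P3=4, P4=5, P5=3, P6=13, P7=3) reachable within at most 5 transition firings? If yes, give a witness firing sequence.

NO — not reachable within 5 firings

depth 0: 1 marking
depth 1: 4 markings reached so far
depth 2: 11 markings reached so far
depth 3: 27 markings reached so far
depth 4: 57 markings reached so far
depth 5: 105 markings reached so far
target is not among the 105 markings reachable within 5 steps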